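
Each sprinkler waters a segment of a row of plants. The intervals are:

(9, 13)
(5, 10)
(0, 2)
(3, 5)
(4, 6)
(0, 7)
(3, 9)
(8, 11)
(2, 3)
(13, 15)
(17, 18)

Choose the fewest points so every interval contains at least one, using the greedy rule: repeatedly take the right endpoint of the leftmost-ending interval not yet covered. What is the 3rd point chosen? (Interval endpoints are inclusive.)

By right end: [0,2]  [2,3]  [3,5]  [4,6]  [0,7]  [3,9]  [5,10]  [8,11]  [9,13]  [13,15]  [17,18]
[0,2] uncovered → point at 2; [3,5] uncovered → point at 5; [8,11] uncovered → point at 11; [13,15] uncovered → point at 15; [17,18] uncovered → point at 18.
Points: 2, 5, 11, 15, 18 (5 total).

11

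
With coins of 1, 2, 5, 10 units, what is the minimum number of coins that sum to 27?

4

27 − 2×10→7 − 1×5→2 − 1×2→0
Total coins = 2 + 1 + 1 = 4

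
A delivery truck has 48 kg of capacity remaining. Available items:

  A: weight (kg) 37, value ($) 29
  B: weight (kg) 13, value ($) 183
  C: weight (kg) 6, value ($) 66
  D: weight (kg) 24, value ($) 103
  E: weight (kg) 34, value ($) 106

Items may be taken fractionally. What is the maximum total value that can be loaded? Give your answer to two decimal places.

Greedy by value/weight ratio, highest first.
Ratios (sorted): B 14.08, C 11.00, D 4.29, E 3.12, A 0.78
take B (13 @ 183); take C (6 @ 66); take D (24 @ 103); take 5/34 of E → 15.59. Capacity used 48/48.
Total value = 367.59

367.59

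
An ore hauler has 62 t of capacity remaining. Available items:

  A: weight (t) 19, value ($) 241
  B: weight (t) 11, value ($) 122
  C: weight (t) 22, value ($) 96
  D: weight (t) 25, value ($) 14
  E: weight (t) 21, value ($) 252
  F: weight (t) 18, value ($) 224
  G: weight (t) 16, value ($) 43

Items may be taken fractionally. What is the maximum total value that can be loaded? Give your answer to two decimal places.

761.36

Greedy by value/weight ratio, highest first.
Order: A (241/19=12.68) > F (224/18=12.44) > E (252/21=12.00) > B (122/11=11.09) > C (96/22=4.36) > G (43/16=2.69) > D (14/25=0.56)
Fill: take A (19 @ 241) → take F (18 @ 224) → take E (21 @ 252) → take 4/11 of B → 44.36; 62/62 used.
Total value = 761.36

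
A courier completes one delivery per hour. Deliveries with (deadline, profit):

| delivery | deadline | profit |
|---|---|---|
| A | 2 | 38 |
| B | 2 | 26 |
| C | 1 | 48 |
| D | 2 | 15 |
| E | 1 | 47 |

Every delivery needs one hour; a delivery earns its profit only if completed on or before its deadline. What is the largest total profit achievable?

86

By profit: C(d1,48), E(d1,47), A(d2,38), B(d2,26), D(d2,15)
C→slot 1; E skipped; A→slot 2; B skipped; D skipped.
Profit = 48 + 38 = 86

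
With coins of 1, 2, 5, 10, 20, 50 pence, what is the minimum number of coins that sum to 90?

3

Greedy: take as many of the largest coin as possible, then repeat with the remainder.
90 − 1×50→40 − 2×20→0
Total coins = 1 + 2 = 3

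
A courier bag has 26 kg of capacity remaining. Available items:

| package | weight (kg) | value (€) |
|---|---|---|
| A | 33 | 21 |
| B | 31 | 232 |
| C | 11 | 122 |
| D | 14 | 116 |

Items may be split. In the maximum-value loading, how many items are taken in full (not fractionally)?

2

Order: C (122/11=11.09) > D (116/14=8.29) > B (232/31=7.48) > A (21/33=0.64)
Fill: take C (11 @ 122) → take D (14 @ 116) → take 1/31 of B → 7.48; 26/26 used.
2 item(s) taken whole; one partial (take 1/31 of B).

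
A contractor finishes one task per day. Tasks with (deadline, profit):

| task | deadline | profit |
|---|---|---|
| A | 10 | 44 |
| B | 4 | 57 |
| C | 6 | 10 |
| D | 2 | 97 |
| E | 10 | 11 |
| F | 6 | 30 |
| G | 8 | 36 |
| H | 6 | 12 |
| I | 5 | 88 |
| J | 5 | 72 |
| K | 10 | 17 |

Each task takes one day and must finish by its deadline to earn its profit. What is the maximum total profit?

By profit: D(d2,97), I(d5,88), J(d5,72), B(d4,57), A(d10,44), G(d8,36), F(d6,30), K(d10,17), H(d6,12), E(d10,11), C(d6,10)
D→slot 2; I→slot 5; J→slot 4; B→slot 3; A→slot 10; G→slot 8; F→slot 6; K→slot 9; H→slot 1; E→slot 7; C skipped.
Profit = 12 + 97 + 57 + 72 + 88 + 30 + 11 + 36 + 17 + 44 = 464

464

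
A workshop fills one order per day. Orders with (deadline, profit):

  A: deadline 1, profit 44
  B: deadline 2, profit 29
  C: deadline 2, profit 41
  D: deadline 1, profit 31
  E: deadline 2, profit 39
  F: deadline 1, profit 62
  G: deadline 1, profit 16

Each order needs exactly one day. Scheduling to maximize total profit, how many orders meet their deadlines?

Take jobs in profit order; each goes to the latest open slot no later than its deadline.
By profit: F(d1,62), A(d1,44), C(d2,41), E(d2,39), D(d1,31), B(d2,29), G(d1,16)
F→slot 1; A skipped; C→slot 2; E skipped; D skipped; B skipped; G skipped.
2 of 7 scheduled.

2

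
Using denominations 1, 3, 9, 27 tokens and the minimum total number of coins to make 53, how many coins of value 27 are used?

53 = 1×27 + 2×9 + 2×3 + 2×1
Count of 27: 1

1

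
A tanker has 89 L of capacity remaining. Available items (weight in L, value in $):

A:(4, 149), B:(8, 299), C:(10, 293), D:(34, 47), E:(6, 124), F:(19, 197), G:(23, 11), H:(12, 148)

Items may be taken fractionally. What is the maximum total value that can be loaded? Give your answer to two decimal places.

Sort by value per unit weight and fill in that order.
Ratios (sorted): B 37.38, A 37.25, C 29.30, E 20.67, H 12.33, F 10.37, D 1.38, G 0.48
take B (8 @ 299); take A (4 @ 149); take C (10 @ 293); take E (6 @ 124); take H (12 @ 148); take F (19 @ 197); take 30/34 of D → 41.47. Capacity used 89/89.
Total value = 1251.47

1251.47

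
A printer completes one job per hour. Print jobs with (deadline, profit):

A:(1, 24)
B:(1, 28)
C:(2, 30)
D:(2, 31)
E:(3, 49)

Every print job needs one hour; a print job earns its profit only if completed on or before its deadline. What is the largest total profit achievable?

By profit: E(d3,49), D(d2,31), C(d2,30), B(d1,28), A(d1,24)
E→slot 3; D→slot 2; C→slot 1; B skipped; A skipped.
Profit = 30 + 31 + 49 = 110

110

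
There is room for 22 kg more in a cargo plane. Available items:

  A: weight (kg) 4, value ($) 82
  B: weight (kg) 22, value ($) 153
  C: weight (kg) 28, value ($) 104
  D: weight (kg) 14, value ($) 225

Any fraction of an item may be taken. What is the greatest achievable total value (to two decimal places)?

Sort by value per unit weight and fill in that order.
Ratios (sorted): A 20.50, D 16.07, B 6.95, C 3.71
take A (4 @ 82); take D (14 @ 225); take 4/22 of B → 27.82. Capacity used 22/22.
Total value = 334.82

334.82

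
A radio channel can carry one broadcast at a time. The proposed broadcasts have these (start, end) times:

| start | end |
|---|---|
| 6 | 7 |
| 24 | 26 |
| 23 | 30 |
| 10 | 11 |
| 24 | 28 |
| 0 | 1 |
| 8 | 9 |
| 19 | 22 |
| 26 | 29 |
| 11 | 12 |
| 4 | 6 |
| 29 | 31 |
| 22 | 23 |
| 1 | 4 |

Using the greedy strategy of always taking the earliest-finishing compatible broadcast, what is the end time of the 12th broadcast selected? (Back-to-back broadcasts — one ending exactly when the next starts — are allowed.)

By end time: (0,1), (1,4), (4,6), (6,7), (8,9), (10,11), (11,12), (19,22), (22,23), (24,26), (24,28), (26,29), (23,30), (29,31).
Pick (0,1); next start ≥ 1 → (1,4); next start ≥ 4 → (4,6); next start ≥ 6 → (6,7); next start ≥ 7 → (8,9); next start ≥ 9 → (10,11); next start ≥ 11 → (11,12); next start ≥ 12 → (19,22); next start ≥ 22 → (22,23); next start ≥ 23 → (24,26); next start ≥ 26 → (26,29); next start ≥ 29 → (29,31).
Selected: (0,1) (1,4) (4,6) (6,7) (8,9) (10,11) (11,12) (19,22) (22,23) (24,26) (26,29) (29,31)

31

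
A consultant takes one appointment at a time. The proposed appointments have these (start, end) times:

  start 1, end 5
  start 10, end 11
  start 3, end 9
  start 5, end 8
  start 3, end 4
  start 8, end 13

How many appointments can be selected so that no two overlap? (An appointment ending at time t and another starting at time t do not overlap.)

3

Greedy by earliest finish: after sorting by end time, pick each interval compatible with the last pick.
Sorted by end: (3,4)  (1,5)  (5,8)  (3,9)  (10,11)  (8,13)
take (3,4); take (5,8); take (10,11).
Selected 3 appointments.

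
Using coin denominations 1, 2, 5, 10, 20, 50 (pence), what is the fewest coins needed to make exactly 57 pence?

3

57 = 1×50 + 1×5 + 1×2
Total coins = 1 + 1 + 1 = 3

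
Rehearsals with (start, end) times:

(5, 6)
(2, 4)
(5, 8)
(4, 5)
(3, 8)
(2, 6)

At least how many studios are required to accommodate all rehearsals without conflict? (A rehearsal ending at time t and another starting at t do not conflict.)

The answer is the maximum number of intervals overlapping at any instant.
starts: [2, 2, 3, 4, 5, 5]
ends:   [4, 5, 6, 6, 8, 8]
s2→1 s2→2 s3→3 e4→2 s4→3 e5→2 s5→3 s5→4  — peak 4.

4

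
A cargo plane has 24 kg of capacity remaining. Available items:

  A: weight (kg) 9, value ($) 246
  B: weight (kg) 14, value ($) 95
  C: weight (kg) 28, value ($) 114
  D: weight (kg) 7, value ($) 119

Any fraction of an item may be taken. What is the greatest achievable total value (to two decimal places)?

419.29

Greedy by value/weight ratio, highest first.
Order: A (246/9=27.33) > D (119/7=17.00) > B (95/14=6.79) > C (114/28=4.07)
Fill: take A (9 @ 246) → take D (7 @ 119) → take 8/14 of B → 54.29; 24/24 used.
Total value = 419.29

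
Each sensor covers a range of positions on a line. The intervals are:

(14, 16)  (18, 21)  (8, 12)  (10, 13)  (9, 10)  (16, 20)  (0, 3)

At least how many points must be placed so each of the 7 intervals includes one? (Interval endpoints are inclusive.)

4

Sort by right endpoint; whenever an interval is uncovered, place a point at its right end.
By right end: [0,3]  [9,10]  [8,12]  [10,13]  [14,16]  [16,20]  [18,21]
[0,3] uncovered → point at 3; [9,10] uncovered → point at 10; [14,16] uncovered → point at 16; [18,21] uncovered → point at 21.
Points: 3, 10, 16, 21 (4 total).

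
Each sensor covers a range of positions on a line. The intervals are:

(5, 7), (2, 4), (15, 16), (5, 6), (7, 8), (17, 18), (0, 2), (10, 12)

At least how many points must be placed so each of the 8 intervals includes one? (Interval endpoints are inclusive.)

6

Sort by right endpoint; whenever an interval is uncovered, place a point at its right end.
Sorted: [0,2] [2,4] [5,6] [5,7] [7,8] [10,12] [15,16] [17,18]
{[0,2],[2,4]} hit by 2; {[5,6],[5,7]} hit by 6; {[7,8]} hit by 8; {[10,12]} hit by 12; {[15,16]} hit by 16; {[17,18]} hit by 18.
Points: 2, 6, 8, 12, 16, 18 (6 total).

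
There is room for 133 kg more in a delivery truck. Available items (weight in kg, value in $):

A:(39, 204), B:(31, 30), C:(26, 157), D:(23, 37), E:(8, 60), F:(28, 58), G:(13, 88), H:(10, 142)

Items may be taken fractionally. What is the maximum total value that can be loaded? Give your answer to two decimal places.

Ratios (sorted): H 14.20, E 7.50, G 6.77, C 6.04, A 5.23, F 2.07, D 1.61, B 0.97
take H (10 @ 142); take E (8 @ 60); take G (13 @ 88); take C (26 @ 157); take A (39 @ 204); take F (28 @ 58); take 9/23 of D → 14.48. Capacity used 133/133.
Total value = 723.48

723.48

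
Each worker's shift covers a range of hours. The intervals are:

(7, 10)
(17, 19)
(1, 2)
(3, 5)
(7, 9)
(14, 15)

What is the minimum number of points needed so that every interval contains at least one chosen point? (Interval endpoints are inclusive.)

5

Sorted: [1,2] [3,5] [7,9] [7,10] [14,15] [17,19]
{[1,2]} hit by 2; {[3,5]} hit by 5; {[7,9],[7,10]} hit by 9; {[14,15]} hit by 15; {[17,19]} hit by 19.
Points: 2, 5, 9, 15, 19 (5 total).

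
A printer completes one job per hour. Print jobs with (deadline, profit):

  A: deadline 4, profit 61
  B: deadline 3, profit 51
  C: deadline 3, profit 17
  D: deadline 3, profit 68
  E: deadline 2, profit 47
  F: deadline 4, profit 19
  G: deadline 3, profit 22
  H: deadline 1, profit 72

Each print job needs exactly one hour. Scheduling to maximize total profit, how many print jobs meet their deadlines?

4

Take jobs in profit order; each goes to the latest open slot no later than its deadline.
By profit: H(d1,72), D(d3,68), A(d4,61), B(d3,51), E(d2,47), G(d3,22), F(d4,19), C(d3,17)
H→slot 1; D→slot 3; A→slot 4; B→slot 2; E skipped; G skipped; F skipped; C skipped.
4 of 8 scheduled.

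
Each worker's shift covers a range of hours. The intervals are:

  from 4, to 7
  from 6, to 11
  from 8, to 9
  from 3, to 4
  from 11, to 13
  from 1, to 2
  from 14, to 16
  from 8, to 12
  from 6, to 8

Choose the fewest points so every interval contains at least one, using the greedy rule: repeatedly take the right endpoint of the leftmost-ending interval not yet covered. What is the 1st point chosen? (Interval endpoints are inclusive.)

2

Sorted: [1,2] [3,4] [4,7] [6,8] [8,9] [6,11] [8,12] [11,13] [14,16]
{[1,2]} hit by 2; {[3,4],[4,7]} hit by 4; {[6,8],[8,9],[6,11],[8,12]} hit by 8; {[11,13]} hit by 13; {[14,16]} hit by 16.
Points: 2, 4, 8, 13, 16 (5 total).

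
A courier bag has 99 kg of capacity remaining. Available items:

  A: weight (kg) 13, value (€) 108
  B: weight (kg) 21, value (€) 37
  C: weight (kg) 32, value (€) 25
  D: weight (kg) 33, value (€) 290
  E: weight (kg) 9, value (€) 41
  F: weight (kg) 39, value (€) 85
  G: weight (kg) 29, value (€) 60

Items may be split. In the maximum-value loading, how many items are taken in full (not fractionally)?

4

Sort by value per unit weight and fill in that order.
Order: D (290/33=8.79) > A (108/13=8.31) > E (41/9=4.56) > F (85/39=2.18) > G (60/29=2.07) > B (37/21=1.76) > C (25/32=0.78)
Fill: take D (33 @ 290) → take A (13 @ 108) → take E (9 @ 41) → take F (39 @ 85) → take 5/29 of G → 10.34; 99/99 used.
4 item(s) taken whole; one partial (take 5/29 of G).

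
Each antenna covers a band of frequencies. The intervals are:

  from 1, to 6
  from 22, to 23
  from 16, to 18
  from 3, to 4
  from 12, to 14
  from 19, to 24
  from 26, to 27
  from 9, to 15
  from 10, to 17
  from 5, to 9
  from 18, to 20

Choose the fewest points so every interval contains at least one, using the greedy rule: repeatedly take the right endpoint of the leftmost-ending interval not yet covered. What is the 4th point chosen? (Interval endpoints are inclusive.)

18

Sorted: [3,4] [1,6] [5,9] [12,14] [9,15] [10,17] [16,18] [18,20] [22,23] [19,24] [26,27]
{[3,4],[1,6]} hit by 4; {[5,9]} hit by 9; {[12,14],[9,15],[10,17]} hit by 14; {[16,18],[18,20]} hit by 18; {[22,23],[19,24]} hit by 23; {[26,27]} hit by 27.
Points: 4, 9, 14, 18, 23, 27 (6 total).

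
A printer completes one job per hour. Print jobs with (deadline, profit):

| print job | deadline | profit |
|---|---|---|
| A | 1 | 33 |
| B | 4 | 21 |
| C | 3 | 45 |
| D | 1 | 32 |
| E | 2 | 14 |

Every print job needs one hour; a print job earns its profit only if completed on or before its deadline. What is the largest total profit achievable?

By profit: C(d3,45), A(d1,33), D(d1,32), B(d4,21), E(d2,14)
C→slot 3; A→slot 1; D skipped; B→slot 4; E→slot 2.
Profit = 33 + 14 + 45 + 21 = 113

113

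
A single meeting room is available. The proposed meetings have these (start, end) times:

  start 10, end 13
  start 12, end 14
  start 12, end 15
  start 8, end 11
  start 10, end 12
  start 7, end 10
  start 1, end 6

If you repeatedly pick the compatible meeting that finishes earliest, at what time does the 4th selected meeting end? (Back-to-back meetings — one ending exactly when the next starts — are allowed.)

Sort by end time and greedily take each interval whose start is ≥ the last chosen end.
By end time: (1,6), (7,10), (8,11), (10,12), (10,13), (12,14), (12,15).
Pick (1,6); next start ≥ 6 → (7,10); next start ≥ 10 → (10,12); next start ≥ 12 → (12,14).
Selected: (1,6) (7,10) (10,12) (12,14)

14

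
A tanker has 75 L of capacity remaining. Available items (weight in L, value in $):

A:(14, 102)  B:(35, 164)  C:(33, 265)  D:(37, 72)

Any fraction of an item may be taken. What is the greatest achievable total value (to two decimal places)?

498.20

Sort by value per unit weight and fill in that order.
Order: C (265/33=8.03) > A (102/14=7.29) > B (164/35=4.69) > D (72/37=1.95)
Fill: take C (33 @ 265) → take A (14 @ 102) → take 28/35 of B → 131.20; 75/75 used.
Total value = 498.20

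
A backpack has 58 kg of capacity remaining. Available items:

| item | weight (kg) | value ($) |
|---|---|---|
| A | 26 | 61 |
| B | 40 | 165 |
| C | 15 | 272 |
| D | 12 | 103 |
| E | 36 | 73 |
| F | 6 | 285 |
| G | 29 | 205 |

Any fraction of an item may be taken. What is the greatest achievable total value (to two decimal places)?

836.72

Greedy by value/weight ratio, highest first.
Ratios (sorted): F 47.50, C 18.13, D 8.58, G 7.07, B 4.12, A 2.35, E 2.03
take F (6 @ 285); take C (15 @ 272); take D (12 @ 103); take 25/29 of G → 176.72. Capacity used 58/58.
Total value = 836.72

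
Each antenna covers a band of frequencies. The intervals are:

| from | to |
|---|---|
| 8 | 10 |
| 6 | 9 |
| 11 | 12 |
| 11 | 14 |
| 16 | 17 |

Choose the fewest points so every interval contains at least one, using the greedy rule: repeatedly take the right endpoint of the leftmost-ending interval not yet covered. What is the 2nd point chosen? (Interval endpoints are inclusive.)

12

Sorted: [6,9] [8,10] [11,12] [11,14] [16,17]
{[6,9],[8,10]} hit by 9; {[11,12],[11,14]} hit by 12; {[16,17]} hit by 17.
Points: 9, 12, 17 (3 total).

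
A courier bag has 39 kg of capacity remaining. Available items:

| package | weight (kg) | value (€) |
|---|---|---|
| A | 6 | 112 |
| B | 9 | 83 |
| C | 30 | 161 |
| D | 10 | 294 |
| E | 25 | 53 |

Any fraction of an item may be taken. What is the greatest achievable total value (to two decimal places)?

564.13

Greedy by value/weight ratio, highest first.
Order: D (294/10=29.40) > A (112/6=18.67) > B (83/9=9.22) > C (161/30=5.37) > E (53/25=2.12)
Fill: take D (10 @ 294) → take A (6 @ 112) → take B (9 @ 83) → take 14/30 of C → 75.13; 39/39 used.
Total value = 564.13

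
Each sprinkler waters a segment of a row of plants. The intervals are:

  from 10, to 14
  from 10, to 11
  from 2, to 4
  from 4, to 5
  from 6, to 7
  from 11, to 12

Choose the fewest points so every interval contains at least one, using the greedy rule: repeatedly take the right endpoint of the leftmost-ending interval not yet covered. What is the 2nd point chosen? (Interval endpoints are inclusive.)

7

Process intervals by earliest right end; each time one isn't hit yet, stab at its right endpoint.
By right end: [2,4]  [4,5]  [6,7]  [10,11]  [11,12]  [10,14]
[2,4] uncovered → point at 4; [6,7] uncovered → point at 7; [10,11] uncovered → point at 11.
Points: 4, 7, 11 (3 total).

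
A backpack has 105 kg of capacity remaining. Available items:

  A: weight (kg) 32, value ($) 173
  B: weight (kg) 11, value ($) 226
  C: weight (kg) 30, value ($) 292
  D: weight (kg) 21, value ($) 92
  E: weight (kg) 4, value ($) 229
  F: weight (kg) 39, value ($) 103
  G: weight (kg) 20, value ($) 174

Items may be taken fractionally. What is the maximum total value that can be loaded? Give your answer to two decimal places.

Greedy by value/weight ratio, highest first.
Order: E (229/4=57.25) > B (226/11=20.55) > C (292/30=9.73) > G (174/20=8.70) > A (173/32=5.41) > D (92/21=4.38) > F (103/39=2.64)
Fill: take E (4 @ 229) → take B (11 @ 226) → take C (30 @ 292) → take G (20 @ 174) → take A (32 @ 173) → take 8/21 of D → 35.05; 105/105 used.
Total value = 1129.05

1129.05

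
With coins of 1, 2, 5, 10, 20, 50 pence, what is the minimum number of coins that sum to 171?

5

171 − 3×50→21 − 1×20→1 − 1×1→0
Total coins = 3 + 1 + 1 = 5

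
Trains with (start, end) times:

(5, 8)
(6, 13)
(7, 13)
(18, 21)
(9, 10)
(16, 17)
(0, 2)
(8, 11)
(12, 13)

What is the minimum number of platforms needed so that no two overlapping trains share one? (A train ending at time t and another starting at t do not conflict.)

4

starts: [0, 5, 6, 7, 8, 9, 12, 16, 18]
ends:   [2, 8, 10, 11, 13, 13, 13, 17, 21]
s0→1 e2→0 s5→1 s6→2 s7→3 e8→2 s8→3 s9→4  — peak 4.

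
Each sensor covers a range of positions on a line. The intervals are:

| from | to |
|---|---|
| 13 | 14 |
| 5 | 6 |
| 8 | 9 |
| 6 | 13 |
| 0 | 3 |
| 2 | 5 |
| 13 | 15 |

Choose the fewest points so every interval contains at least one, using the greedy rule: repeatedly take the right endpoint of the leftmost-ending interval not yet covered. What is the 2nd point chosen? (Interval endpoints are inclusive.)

6

Sort by right endpoint; whenever an interval is uncovered, place a point at its right end.
Sorted: [0,3] [2,5] [5,6] [8,9] [6,13] [13,14] [13,15]
{[0,3],[2,5]} hit by 3; {[5,6]} hit by 6; {[8,9],[6,13]} hit by 9; {[13,14],[13,15]} hit by 14.
Points: 3, 6, 9, 14 (4 total).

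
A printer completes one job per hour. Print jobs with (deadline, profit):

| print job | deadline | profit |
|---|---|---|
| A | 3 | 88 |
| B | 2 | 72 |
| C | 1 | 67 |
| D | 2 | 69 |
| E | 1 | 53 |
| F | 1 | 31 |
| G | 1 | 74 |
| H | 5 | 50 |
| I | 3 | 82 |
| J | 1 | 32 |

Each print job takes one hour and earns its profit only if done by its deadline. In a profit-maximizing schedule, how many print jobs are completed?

Sort by profit descending; place each in the latest free slot ≤ its deadline.
By profit: A(d3,88), I(d3,82), G(d1,74), B(d2,72), D(d2,69), C(d1,67), E(d1,53), H(d5,50), J(d1,32), F(d1,31)
A→slot 3; I→slot 2; G→slot 1; B skipped; D skipped; C skipped; E skipped; H→slot 5; J skipped; F skipped.
4 of 10 scheduled.

4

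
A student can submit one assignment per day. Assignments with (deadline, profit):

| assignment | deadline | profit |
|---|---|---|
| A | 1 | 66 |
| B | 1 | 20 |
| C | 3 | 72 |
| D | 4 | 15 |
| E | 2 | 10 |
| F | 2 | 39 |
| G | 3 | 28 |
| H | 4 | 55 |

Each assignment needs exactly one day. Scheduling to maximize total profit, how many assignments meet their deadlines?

4

Sort by profit descending; place each in the latest free slot ≤ its deadline.
Profit order: C=72 A=66 H=55 F=39 G=28 B=20 D=15 E=10
Assign: C→slot 3, A→slot 1, H→slot 4, F→slot 2, G skipped, B skipped, D skipped, E skipped.
Slots: [1:A] [2:F] [3:C] [4:H]
4 of 8 scheduled.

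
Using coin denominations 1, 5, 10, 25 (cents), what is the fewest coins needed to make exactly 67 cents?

6

67 − 2×25→17 − 1×10→7 − 1×5→2 − 2×1→0
Total coins = 2 + 1 + 1 + 2 = 6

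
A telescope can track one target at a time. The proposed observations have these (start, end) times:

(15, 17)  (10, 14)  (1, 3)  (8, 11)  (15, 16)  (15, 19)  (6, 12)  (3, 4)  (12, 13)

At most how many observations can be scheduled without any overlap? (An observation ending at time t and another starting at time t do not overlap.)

Greedy by earliest finish: after sorting by end time, pick each interval compatible with the last pick.
Sorted by end: (1,3)  (3,4)  (8,11)  (6,12)  (12,13)  (10,14)  (15,16)  (15,17)  (15,19)
take (1,3); take (3,4); take (8,11); skip (6,12); take (12,13); take (15,16).
Selected 5 observations.

5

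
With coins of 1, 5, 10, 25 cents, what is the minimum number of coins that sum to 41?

Greedy: take as many of the largest coin as possible, then repeat with the remainder.
41 − 1×25→16 − 1×10→6 − 1×5→1 − 1×1→0
Total coins = 1 + 1 + 1 + 1 = 4

4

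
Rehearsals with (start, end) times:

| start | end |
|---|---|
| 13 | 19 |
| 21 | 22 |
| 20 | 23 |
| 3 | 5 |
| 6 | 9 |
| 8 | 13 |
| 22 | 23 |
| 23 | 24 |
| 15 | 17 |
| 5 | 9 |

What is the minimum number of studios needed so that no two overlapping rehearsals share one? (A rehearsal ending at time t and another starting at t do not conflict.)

Events (time:±→running): 3:+→1 5:-→0 5:+→1 6:+→2 8:+→3 … peak 3.

3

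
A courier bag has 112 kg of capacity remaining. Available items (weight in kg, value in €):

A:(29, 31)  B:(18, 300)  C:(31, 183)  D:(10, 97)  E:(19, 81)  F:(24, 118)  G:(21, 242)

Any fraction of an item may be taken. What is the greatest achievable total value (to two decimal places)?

Order: B (300/18=16.67) > G (242/21=11.52) > D (97/10=9.70) > C (183/31=5.90) > F (118/24=4.92) > E (81/19=4.26) > A (31/29=1.07)
Fill: take B (18 @ 300) → take G (21 @ 242) → take D (10 @ 97) → take C (31 @ 183) → take F (24 @ 118) → take 8/19 of E → 34.11; 112/112 used.
Total value = 974.11

974.11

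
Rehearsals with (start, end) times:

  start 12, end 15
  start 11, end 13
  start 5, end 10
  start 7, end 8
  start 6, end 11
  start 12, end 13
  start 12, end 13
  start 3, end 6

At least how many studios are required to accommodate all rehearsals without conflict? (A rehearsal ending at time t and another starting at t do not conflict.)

starts: [3, 5, 6, 7, 11, 12, 12, 12]
ends:   [6, 8, 10, 11, 13, 13, 13, 15]
s3→1 s5→2 e6→1 s6→2 s7→3 e8→2 e10→1 e11→0 s11→1 s12→2 s12→3 s12→4  — peak 4.

4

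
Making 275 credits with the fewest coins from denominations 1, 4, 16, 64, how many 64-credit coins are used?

4

275 = 4×64 + 1×16 + 3×1
Count of 64: 4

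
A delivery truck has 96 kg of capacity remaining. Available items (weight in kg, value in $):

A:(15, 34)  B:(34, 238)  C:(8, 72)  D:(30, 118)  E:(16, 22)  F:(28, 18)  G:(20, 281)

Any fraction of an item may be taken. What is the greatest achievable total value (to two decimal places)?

Ratios (sorted): G 14.05, C 9.00, B 7.00, D 3.93, A 2.27, E 1.38, F 0.64
take G (20 @ 281); take C (8 @ 72); take B (34 @ 238); take D (30 @ 118); take 4/15 of A → 9.07. Capacity used 96/96.
Total value = 718.07

718.07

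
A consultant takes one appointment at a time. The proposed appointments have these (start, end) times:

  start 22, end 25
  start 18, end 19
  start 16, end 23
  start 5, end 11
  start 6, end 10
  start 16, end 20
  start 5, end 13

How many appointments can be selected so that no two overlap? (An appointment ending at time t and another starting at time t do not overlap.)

Sort by end time and greedily take each interval whose start is ≥ the last chosen end.
Sorted by end: (6,10)  (5,11)  (5,13)  (18,19)  (16,20)  (16,23)  (22,25)
take (6,10); skip (5,13); take (18,19); skip (16,23); take (22,25).
Selected 3 appointments.

3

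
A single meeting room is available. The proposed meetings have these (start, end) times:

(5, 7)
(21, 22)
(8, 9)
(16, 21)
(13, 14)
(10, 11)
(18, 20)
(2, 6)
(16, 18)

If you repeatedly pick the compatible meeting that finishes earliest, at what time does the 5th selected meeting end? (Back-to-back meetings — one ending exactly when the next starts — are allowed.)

18

By end time: (2,6), (5,7), (8,9), (10,11), (13,14), (16,18), (18,20), (16,21), (21,22).
Pick (2,6); next start ≥ 6 → (8,9); next start ≥ 9 → (10,11); next start ≥ 11 → (13,14); next start ≥ 14 → (16,18); next start ≥ 18 → (18,20); next start ≥ 20 → (21,22).
Selected: (2,6) (8,9) (10,11) (13,14) (16,18) (18,20) (21,22)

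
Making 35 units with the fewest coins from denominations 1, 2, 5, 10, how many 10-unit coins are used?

Use the largest denomination that fits, subtract, and repeat.
35 = 3×10 + 1×5
Count of 10: 3

3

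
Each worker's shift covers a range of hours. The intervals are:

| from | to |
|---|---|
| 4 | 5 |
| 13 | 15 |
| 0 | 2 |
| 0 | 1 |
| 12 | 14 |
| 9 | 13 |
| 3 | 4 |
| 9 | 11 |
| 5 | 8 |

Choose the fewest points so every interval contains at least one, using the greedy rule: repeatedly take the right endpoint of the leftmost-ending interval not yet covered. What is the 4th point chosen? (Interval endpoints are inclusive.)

Process intervals by earliest right end; each time one isn't hit yet, stab at its right endpoint.
By right end: [0,1]  [0,2]  [3,4]  [4,5]  [5,8]  [9,11]  [9,13]  [12,14]  [13,15]
[0,1] uncovered → point at 1; [3,4] uncovered → point at 4; [5,8] uncovered → point at 8; [9,11] uncovered → point at 11; [12,14] uncovered → point at 14.
Points: 1, 4, 8, 11, 14 (5 total).

11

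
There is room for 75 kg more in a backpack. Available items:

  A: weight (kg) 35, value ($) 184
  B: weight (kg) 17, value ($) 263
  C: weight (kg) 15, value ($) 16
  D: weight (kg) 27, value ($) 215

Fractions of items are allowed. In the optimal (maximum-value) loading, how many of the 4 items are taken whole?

2

Greedy by value/weight ratio, highest first.
Ratios (sorted): B 15.47, D 7.96, A 5.26, C 1.07
take B (17 @ 263); take D (27 @ 215); take 31/35 of A → 162.97. Capacity used 75/75.
2 item(s) taken whole; one partial (take 31/35 of A).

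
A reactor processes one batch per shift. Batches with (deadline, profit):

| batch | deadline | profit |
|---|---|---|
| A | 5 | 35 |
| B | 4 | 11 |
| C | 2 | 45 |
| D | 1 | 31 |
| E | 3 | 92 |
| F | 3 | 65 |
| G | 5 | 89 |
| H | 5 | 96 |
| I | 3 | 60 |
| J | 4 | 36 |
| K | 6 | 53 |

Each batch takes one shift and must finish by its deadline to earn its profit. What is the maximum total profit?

455

Sort by profit descending; place each in the latest free slot ≤ its deadline.
Profit order: H=96 E=92 G=89 F=65 I=60 K=53 C=45 J=36 A=35 D=31 B=11
Assign: H→slot 5, E→slot 3, G→slot 4, F→slot 2, I→slot 1, K→slot 6, C skipped, J skipped, A skipped, D skipped, B skipped.
Slots: [1:I] [2:F] [3:E] [4:G] [5:H] [6:K]
Profit = 60 + 65 + 92 + 89 + 96 + 53 = 455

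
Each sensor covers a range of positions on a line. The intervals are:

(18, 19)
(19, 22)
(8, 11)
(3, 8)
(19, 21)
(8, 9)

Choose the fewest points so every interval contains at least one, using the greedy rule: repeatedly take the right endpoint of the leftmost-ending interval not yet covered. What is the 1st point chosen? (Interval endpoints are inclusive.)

8

Process intervals by earliest right end; each time one isn't hit yet, stab at its right endpoint.
By right end: [3,8]  [8,9]  [8,11]  [18,19]  [19,21]  [19,22]
[3,8] uncovered → point at 8; [18,19] uncovered → point at 19.
Points: 8, 19 (2 total).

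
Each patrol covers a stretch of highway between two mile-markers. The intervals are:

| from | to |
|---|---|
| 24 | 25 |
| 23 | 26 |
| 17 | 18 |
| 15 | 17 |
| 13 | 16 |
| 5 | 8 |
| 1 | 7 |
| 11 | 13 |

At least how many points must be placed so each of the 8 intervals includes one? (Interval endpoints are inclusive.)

4

Sorted: [1,7] [5,8] [11,13] [13,16] [15,17] [17,18] [24,25] [23,26]
{[1,7],[5,8]} hit by 7; {[11,13],[13,16]} hit by 13; {[15,17],[17,18]} hit by 17; {[24,25],[23,26]} hit by 25.
Points: 7, 13, 17, 25 (4 total).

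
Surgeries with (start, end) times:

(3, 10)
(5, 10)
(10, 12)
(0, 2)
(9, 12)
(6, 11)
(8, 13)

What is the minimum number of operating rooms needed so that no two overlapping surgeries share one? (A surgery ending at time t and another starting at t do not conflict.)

Events (time:±→running): 0:+→1 2:-→0 3:+→1 5:+→2 6:+→3 8:+→4 9:+→5 … peak 5.

5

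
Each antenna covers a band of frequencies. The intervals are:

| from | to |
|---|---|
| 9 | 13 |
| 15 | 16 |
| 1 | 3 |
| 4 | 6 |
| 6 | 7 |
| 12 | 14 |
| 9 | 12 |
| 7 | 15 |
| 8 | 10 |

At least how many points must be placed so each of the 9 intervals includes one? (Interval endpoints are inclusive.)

Sort by right endpoint; whenever an interval is uncovered, place a point at its right end.
By right end: [1,3]  [4,6]  [6,7]  [8,10]  [9,12]  [9,13]  [12,14]  [7,15]  [15,16]
[1,3] uncovered → point at 3; [4,6] uncovered → point at 6; [8,10] uncovered → point at 10; [12,14] uncovered → point at 14; [15,16] uncovered → point at 16.
Points: 3, 6, 10, 14, 16 (5 total).

5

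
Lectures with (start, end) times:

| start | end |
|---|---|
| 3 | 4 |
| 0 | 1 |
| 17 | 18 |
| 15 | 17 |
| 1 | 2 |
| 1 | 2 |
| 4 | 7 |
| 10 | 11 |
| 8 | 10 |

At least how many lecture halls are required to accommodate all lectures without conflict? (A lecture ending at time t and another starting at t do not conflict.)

Events (time:±→running): 0:+→1 1:-→0 1:+→1 1:+→2 … peak 2.

2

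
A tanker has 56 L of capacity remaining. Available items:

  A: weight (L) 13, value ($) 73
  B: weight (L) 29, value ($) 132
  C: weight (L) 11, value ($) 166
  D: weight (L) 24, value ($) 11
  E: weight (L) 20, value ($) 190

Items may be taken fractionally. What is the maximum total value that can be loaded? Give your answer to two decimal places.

Sort by value per unit weight and fill in that order.
Order: C (166/11=15.09) > E (190/20=9.50) > A (73/13=5.62) > B (132/29=4.55) > D (11/24=0.46)
Fill: take C (11 @ 166) → take E (20 @ 190) → take A (13 @ 73) → take 12/29 of B → 54.62; 56/56 used.
Total value = 483.62

483.62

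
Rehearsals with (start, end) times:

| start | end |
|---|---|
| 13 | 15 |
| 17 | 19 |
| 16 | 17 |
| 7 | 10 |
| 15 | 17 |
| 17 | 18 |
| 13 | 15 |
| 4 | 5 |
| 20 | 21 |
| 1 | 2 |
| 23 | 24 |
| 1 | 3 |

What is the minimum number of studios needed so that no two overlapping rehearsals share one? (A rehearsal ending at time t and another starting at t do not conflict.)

Events (time:±→running): 1:+→1 1:+→2 … peak 2.

2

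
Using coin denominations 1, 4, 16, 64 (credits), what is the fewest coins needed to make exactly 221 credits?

8

221 = 3×64 + 1×16 + 3×4 + 1×1
Total coins = 3 + 1 + 3 + 1 = 8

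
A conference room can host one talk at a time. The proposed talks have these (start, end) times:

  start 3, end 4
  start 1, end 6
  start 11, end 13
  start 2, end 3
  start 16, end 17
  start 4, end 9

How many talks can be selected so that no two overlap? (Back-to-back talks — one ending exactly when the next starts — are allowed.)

By end time: (2,3), (3,4), (1,6), (4,9), (11,13), (16,17).
Pick (2,3); next start ≥ 3 → (3,4); next start ≥ 4 → (4,9); next start ≥ 9 → (11,13); next start ≥ 13 → (16,17).
Selected 5 talks.

5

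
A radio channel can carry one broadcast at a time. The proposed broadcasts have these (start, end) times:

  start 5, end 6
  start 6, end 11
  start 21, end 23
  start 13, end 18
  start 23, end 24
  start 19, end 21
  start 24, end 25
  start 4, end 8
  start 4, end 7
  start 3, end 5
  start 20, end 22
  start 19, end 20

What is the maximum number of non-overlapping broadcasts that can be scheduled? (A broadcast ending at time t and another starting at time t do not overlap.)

Sort by end time and greedily take each interval whose start is ≥ the last chosen end.
By end time: (3,5), (5,6), (4,7), (4,8), (6,11), (13,18), (19,20), (19,21), (20,22), (21,23), (23,24), (24,25).
Pick (3,5); next start ≥ 5 → (5,6); next start ≥ 6 → (6,11); next start ≥ 11 → (13,18); next start ≥ 18 → (19,20); next start ≥ 20 → (20,22); next start ≥ 22 → (23,24); next start ≥ 24 → (24,25).
Selected 8 broadcasts.

8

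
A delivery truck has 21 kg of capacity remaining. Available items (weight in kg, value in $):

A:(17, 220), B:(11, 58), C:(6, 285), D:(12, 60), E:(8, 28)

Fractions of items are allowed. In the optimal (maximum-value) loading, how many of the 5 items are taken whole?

1

Ratios (sorted): C 47.50, A 12.94, B 5.27, D 5.00, E 3.50
take C (6 @ 285); take 15/17 of A → 194.12. Capacity used 21/21.
1 item(s) taken whole; one partial (take 15/17 of A).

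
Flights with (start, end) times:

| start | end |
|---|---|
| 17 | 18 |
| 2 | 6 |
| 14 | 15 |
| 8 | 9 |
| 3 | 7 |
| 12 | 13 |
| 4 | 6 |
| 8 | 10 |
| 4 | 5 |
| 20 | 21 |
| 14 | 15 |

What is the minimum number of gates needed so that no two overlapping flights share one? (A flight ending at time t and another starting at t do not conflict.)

4

Count concurrent intervals with a sweep; the peak is the room count.
Events (time:±→running): 2:+→1 3:+→2 4:+→3 4:+→4 … peak 4.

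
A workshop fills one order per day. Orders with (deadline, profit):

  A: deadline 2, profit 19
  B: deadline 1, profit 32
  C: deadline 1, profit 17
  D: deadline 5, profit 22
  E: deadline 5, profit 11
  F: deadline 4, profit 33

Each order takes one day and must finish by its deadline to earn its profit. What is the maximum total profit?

Profit order: F=33 B=32 D=22 A=19 C=17 E=11
Assign: F→slot 4, B→slot 1, D→slot 5, A→slot 2, C skipped, E→slot 3.
Slots: [1:B] [2:A] [3:E] [4:F] [5:D]
Profit = 32 + 19 + 11 + 33 + 22 = 117

117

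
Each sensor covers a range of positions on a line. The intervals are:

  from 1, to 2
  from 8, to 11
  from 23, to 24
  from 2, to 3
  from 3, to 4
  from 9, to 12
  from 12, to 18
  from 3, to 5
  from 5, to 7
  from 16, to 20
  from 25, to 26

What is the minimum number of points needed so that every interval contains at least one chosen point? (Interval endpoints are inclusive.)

7

Process intervals by earliest right end; each time one isn't hit yet, stab at its right endpoint.
By right end: [1,2]  [2,3]  [3,4]  [3,5]  [5,7]  [8,11]  [9,12]  [12,18]  [16,20]  [23,24]  [25,26]
[1,2] uncovered → point at 2; [3,4] uncovered → point at 4; [5,7] uncovered → point at 7; [8,11] uncovered → point at 11; [12,18] uncovered → point at 18; [23,24] uncovered → point at 24; [25,26] uncovered → point at 26.
Points: 2, 4, 7, 11, 18, 24, 26 (7 total).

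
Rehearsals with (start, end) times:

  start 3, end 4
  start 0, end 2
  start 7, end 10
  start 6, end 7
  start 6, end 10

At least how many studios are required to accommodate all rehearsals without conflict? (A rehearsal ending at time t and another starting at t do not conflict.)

The answer is the maximum number of intervals overlapping at any instant.
Events (time:±→running): 0:+→1 2:-→0 3:+→1 4:-→0 6:+→1 6:+→2 … peak 2.

2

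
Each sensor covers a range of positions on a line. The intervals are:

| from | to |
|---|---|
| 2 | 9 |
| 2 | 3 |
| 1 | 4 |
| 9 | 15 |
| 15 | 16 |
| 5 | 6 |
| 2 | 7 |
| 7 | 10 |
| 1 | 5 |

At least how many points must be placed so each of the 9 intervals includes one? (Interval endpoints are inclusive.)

4

Sorted: [2,3] [1,4] [1,5] [5,6] [2,7] [2,9] [7,10] [9,15] [15,16]
{[2,3],[1,4],[1,5]} hit by 3; {[5,6],[2,7],[2,9]} hit by 6; {[7,10],[9,15]} hit by 10; {[15,16]} hit by 16.
Points: 3, 6, 10, 16 (4 total).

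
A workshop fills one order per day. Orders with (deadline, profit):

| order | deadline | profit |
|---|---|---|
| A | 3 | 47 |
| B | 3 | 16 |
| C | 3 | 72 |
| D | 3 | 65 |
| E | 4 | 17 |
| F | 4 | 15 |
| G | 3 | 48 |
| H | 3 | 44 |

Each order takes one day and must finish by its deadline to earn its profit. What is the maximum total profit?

202

Profit order: C=72 D=65 G=48 A=47 H=44 E=17 B=16 F=15
Assign: C→slot 3, D→slot 2, G→slot 1, A skipped, H skipped, E→slot 4, B skipped, F skipped.
Slots: [1:G] [2:D] [3:C] [4:E]
Profit = 48 + 65 + 72 + 17 = 202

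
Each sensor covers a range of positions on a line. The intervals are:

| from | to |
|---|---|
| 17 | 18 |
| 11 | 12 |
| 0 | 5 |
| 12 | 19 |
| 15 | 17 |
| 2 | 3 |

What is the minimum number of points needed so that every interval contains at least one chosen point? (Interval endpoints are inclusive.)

By right end: [2,3]  [0,5]  [11,12]  [15,17]  [17,18]  [12,19]
[2,3] uncovered → point at 3; [11,12] uncovered → point at 12; [15,17] uncovered → point at 17.
Points: 3, 12, 17 (3 total).

3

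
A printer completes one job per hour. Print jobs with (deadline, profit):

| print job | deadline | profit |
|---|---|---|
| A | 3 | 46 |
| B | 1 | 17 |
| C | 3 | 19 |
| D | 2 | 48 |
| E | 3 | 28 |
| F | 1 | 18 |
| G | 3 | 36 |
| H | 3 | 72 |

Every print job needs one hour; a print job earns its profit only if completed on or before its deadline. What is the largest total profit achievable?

By profit: H(d3,72), D(d2,48), A(d3,46), G(d3,36), E(d3,28), C(d3,19), F(d1,18), B(d1,17)
H→slot 3; D→slot 2; A→slot 1; G skipped; E skipped; C skipped; F skipped; B skipped.
Profit = 46 + 48 + 72 = 166

166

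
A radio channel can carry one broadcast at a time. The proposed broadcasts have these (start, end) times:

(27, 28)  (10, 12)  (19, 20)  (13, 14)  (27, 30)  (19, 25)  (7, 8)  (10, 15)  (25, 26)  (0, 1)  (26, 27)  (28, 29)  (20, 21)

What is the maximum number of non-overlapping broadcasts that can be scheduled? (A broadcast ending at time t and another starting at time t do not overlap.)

Sort by end time and greedily take each interval whose start is ≥ the last chosen end.
By end time: (0,1), (7,8), (10,12), (13,14), (10,15), (19,20), (20,21), (19,25), (25,26), (26,27), (27,28), (28,29), (27,30).
Pick (0,1); next start ≥ 1 → (7,8); next start ≥ 8 → (10,12); next start ≥ 12 → (13,14); next start ≥ 14 → (19,20); next start ≥ 20 → (20,21); next start ≥ 21 → (25,26); next start ≥ 26 → (26,27); next start ≥ 27 → (27,28); next start ≥ 28 → (28,29).
Selected 10 broadcasts.

10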